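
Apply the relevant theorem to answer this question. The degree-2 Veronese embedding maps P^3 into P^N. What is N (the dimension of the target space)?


The Veronese embedding v_d: P^n -> P^N maps each point to all
degree-d monomials in n+1 homogeneous coordinates.
N = C(n+d, d) - 1
N = C(3+2, 2) - 1
N = C(5, 2) - 1
C(5, 2) = 10
N = 10 - 1 = 9

9


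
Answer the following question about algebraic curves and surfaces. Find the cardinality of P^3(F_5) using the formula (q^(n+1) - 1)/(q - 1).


P^3(F_5) has (q^(n+1) - 1)/(q - 1) points.
= 5^3 + 5^2 + 5^1 + 5^0
= 125 + 25 + 5 + 1
= 156

156


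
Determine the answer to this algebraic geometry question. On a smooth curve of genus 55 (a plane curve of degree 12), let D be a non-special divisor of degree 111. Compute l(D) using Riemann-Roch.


First, compute the genus of a smooth plane curve of degree 12:
g = (d-1)(d-2)/2 = (12-1)(12-2)/2 = 55
For a non-special divisor D (i.e., h^1(D) = 0), Riemann-Roch gives:
l(D) = deg(D) - g + 1
Since deg(D) = 111 >= 2g - 1 = 109, D is non-special.
l(D) = 111 - 55 + 1 = 57

57


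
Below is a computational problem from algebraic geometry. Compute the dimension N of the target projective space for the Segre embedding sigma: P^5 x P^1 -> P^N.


The Segre embedding maps P^m x P^n into P^N via
all products of coordinates from each factor.
N = (m+1)(n+1) - 1
N = (5+1)(1+1) - 1
N = 6*2 - 1
N = 12 - 1 = 11

11


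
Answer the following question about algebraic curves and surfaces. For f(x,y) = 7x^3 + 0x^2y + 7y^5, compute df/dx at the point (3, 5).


df/dx = 3*7*x^2 + 2*0*x^1*y
At (3,5): 3*7*3^2 + 2*0*3^1*5
= 189 + 0
= 189

189


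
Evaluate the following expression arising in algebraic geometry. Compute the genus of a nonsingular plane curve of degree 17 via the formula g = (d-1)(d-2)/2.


Using the genus formula for smooth plane curves:
g = (d-1)(d-2)/2
g = (17-1)(17-2)/2
g = 16*15/2
g = 240/2 = 120

120


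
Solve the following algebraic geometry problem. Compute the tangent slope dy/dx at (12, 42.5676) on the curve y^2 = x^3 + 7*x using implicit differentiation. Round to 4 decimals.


Using implicit differentiation of y^2 = x^3 + 7*x:
2y * dy/dx = 3x^2 + 7
dy/dx = (3x^2 + 7)/(2y)
Numerator: 3*12^2 + 7 = 439
Denominator: 2*42.5676 = 85.1352
dy/dx = 439/85.1352 = 5.1565

5.1565


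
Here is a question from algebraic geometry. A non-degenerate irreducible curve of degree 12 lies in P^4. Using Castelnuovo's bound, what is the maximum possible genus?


Castelnuovo's bound: write d - 1 = m(r-1) + epsilon with 0 <= epsilon < r-1.
d - 1 = 12 - 1 = 11
r - 1 = 4 - 1 = 3
11 = 3*3 + 2, so m = 3, epsilon = 2
pi(d, r) = m(m-1)(r-1)/2 + m*epsilon
= 3*2*3/2 + 3*2
= 18/2 + 6
= 9 + 6 = 15

15


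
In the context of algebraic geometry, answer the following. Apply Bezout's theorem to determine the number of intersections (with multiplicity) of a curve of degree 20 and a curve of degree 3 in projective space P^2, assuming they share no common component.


Bezout's theorem states the intersection count equals the product of degrees.
Intersection count = 20 * 3 = 60

60


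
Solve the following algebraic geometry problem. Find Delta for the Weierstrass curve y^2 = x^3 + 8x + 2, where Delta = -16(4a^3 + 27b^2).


Compute each component:
4a^3 = 4*8^3 = 4*512 = 2048
27b^2 = 27*2^2 = 27*4 = 108
4a^3 + 27b^2 = 2048 + 108 = 2156
Delta = -16*2156 = -34496

-34496


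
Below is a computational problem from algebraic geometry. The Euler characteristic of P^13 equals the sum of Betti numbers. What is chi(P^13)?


The complex projective space P^13 has one cell in each even real dimension 0, 2, ..., 26.
The cohomology groups are H^{2k}(P^13) = Z for k = 0,...,13, and 0 otherwise.
Euler characteristic = sum of Betti numbers = 1 per even-dimensional cohomology group.
chi(P^13) = 13 + 1 = 14

14


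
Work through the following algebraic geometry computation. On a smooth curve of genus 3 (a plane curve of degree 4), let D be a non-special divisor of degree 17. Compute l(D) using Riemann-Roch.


First, compute the genus of a smooth plane curve of degree 4:
g = (d-1)(d-2)/2 = (4-1)(4-2)/2 = 3
For a non-special divisor D (i.e., h^1(D) = 0), Riemann-Roch gives:
l(D) = deg(D) - g + 1
Since deg(D) = 17 >= 2g - 1 = 5, D is non-special.
l(D) = 17 - 3 + 1 = 15

15


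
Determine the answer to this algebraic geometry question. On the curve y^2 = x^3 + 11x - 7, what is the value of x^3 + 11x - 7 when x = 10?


Compute x^3 + 11x - 7 at x = 10:
x^3 = 10^3 = 1000
11*x = 11*10 = 110
Sum: 1000 + 110 - 7 = 1103

1103


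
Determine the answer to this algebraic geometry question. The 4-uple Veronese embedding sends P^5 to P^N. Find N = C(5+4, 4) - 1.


The Veronese embedding v_d: P^n -> P^N maps each point to all
degree-d monomials in n+1 homogeneous coordinates.
N = C(n+d, d) - 1
N = C(5+4, 4) - 1
N = C(9, 4) - 1
C(9, 4) = 126
N = 126 - 1 = 125

125


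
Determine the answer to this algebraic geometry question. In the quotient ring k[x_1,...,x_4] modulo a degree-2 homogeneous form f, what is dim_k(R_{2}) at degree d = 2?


For R = k[x_1,...,x_n]/(f) with f homogeneous of degree e:
The Hilbert series is (1 - t^e)/(1 - t)^n.
So h(d) = C(d+n-1, n-1) - C(d-e+n-1, n-1) for d >= e.
With n=4, e=2, d=2:
C(2+4-1, 4-1) = C(5, 3) = 10
C(2-2+4-1, 4-1) = C(3, 3) = 1
h(2) = 10 - 1 = 9

9


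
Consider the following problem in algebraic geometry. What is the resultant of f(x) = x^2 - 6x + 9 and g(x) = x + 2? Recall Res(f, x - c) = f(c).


For Res(f, x - c), we evaluate f at x = c.
f(-2) = (-2)^2 - 6*(-2) + 9
= 4 + 12 + 9
= 16 + 9 = 25
Res(f, g) = 25

25


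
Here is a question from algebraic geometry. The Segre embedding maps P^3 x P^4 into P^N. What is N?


The Segre embedding maps P^m x P^n into P^N via
all products of coordinates from each factor.
N = (m+1)(n+1) - 1
N = (3+1)(4+1) - 1
N = 4*5 - 1
N = 20 - 1 = 19

19


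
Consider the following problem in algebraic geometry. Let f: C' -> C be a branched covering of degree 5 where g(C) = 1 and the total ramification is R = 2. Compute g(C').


Riemann-Hurwitz formula: 2g' - 2 = d(2g - 2) + R
Given: d = 5, g = 1, R = 2
2g' - 2 = 5*(2*1 - 2) + 2
2g' - 2 = 5*0 + 2
2g' - 2 = 0 + 2 = 2
2g' = 4
g' = 2

2


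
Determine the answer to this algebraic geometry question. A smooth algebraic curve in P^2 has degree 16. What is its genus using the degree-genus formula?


Using the genus formula for smooth plane curves:
g = (d-1)(d-2)/2
g = (16-1)(16-2)/2
g = 15*14/2
g = 210/2 = 105

105


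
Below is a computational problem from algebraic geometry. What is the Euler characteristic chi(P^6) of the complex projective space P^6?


The complex projective space P^6 has one cell in each even real dimension 0, 2, ..., 12.
The cohomology groups are H^{2k}(P^6) = Z for k = 0,...,6, and 0 otherwise.
Euler characteristic = sum of Betti numbers = 1 per even-dimensional cohomology group.
chi(P^6) = 6 + 1 = 7

7


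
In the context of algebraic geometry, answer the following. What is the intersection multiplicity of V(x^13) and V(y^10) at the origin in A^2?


The intersection multiplicity of V(x^a) and V(y^b) at the origin is:
I(O; V(x^13), V(y^10)) = dim_k(k[x,y]/(x^13, y^10))
A basis for k[x,y]/(x^13, y^10) is the set of monomials x^i * y^j
where 0 <= i < 13 and 0 <= j < 10.
The number of such monomials is 13 * 10 = 130

130


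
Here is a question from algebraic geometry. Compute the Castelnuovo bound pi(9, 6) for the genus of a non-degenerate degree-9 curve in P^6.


Castelnuovo's bound: write d - 1 = m(r-1) + epsilon with 0 <= epsilon < r-1.
d - 1 = 9 - 1 = 8
r - 1 = 6 - 1 = 5
8 = 1*5 + 3, so m = 1, epsilon = 3
pi(d, r) = m(m-1)(r-1)/2 + m*epsilon
= 1*0*5/2 + 1*3
= 0/2 + 3
= 0 + 3 = 3

3


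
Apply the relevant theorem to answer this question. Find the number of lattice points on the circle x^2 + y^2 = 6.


Systematically check integer values of x where x^2 <= 6.
For each valid x, check if 6 - x^2 is a perfect square.
Total integer solutions found: 0

0


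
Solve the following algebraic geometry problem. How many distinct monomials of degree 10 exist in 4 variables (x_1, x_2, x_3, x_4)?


The number of degree-10 monomials in 4 variables is C(d+n-1, n-1).
= C(10+4-1, 4-1) = C(13, 3)
= 286

286


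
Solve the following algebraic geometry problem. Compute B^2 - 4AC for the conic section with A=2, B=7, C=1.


The discriminant of a conic Ax^2 + Bxy + Cy^2 + ... = 0 is B^2 - 4AC.
B^2 = 7^2 = 49
4AC = 4*2*1 = 8
Discriminant = 49 - 8 = 41

41


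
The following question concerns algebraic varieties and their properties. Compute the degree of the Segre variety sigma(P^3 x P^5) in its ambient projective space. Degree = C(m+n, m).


The degree of the Segre variety P^3 x P^5 is C(m+n, m).
= C(8, 3)
= 56

56


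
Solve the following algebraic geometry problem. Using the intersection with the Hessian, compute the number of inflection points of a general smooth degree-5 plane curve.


For a general smooth plane curve C of degree d, the inflection points are
the intersection of C with its Hessian curve, which has degree 3(d-2).
By Bezout, the total intersection number is d * 3(d-2) = 5 * 9 = 45.
For a general curve every flex is ordinary, so each contributes
multiplicity 1 to C·Hess(C), and the number of distinct inflection
points is 3d(d-2).
Inflection points = 3*5*(5-2) = 3*5*3 = 45

45


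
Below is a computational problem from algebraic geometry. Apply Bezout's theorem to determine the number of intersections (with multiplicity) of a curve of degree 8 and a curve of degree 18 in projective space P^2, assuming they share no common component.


Bezout's theorem states the intersection count equals the product of degrees.
Intersection count = 8 * 18 = 144

144


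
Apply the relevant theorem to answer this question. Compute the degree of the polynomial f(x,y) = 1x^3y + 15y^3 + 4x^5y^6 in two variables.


Examine each term for its total degree (sum of exponents).
  Term '1x^3y' has total degree 3+1 = 4.
  Term '15y^3' has total degree 0+3 = 3.
  Term '4x^5y^6' has total degree 5+6 = 11.
The maximum total degree among all terms is 11.

11


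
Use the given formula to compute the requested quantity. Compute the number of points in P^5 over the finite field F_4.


P^5(F_4) has (q^(n+1) - 1)/(q - 1) points.
= 4^5 + 4^4 + 4^3 + 4^2 + 4^1 + 4^0
= 1024 + 256 + 64 + 16 + 4 + 1
= 1365

1365


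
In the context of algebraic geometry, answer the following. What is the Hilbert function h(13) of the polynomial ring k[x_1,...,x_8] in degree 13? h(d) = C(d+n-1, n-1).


The Hilbert function for the polynomial ring in 8 variables is:
h(d) = C(d+n-1, n-1)
h(13) = C(13+8-1, 8-1) = C(20, 7)
= 20! / (7! * 13!)
= 77520

77520


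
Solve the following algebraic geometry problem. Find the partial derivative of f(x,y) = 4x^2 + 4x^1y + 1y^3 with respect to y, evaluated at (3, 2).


df/dy = 4*x^1 + 3*1*y^2
At (3,2): 4*3^1 + 3*1*2^2
= 12 + 12
= 24

24


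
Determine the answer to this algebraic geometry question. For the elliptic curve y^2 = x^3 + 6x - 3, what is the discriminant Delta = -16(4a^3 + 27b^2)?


Compute each component:
4a^3 = 4*6^3 = 4*216 = 864
27b^2 = 27*(-3)^2 = 27*9 = 243
4a^3 + 27b^2 = 864 + 243 = 1107
Delta = -16*1107 = -17712

-17712


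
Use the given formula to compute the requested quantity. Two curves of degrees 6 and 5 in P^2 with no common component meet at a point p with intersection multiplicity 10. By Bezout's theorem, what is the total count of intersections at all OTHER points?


By Bezout's theorem, the total intersection number is d1 * d2.
Total = 6 * 5 = 30
Intersection multiplicity at p = 10
Remaining intersections = 30 - 10 = 20

20


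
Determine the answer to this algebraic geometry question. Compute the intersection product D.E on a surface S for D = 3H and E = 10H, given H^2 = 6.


Using bilinearity of the intersection pairing on a surface S:
(aH).(bH) = ab * (H.H)
We have H^2 = 6.
D.E = (3H).(10H) = 3*10*6
= 30*6
= 180

180


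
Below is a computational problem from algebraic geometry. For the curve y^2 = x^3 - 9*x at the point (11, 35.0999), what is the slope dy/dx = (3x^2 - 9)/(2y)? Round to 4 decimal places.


Using implicit differentiation of y^2 = x^3 - 9*x:
2y * dy/dx = 3x^2 - 9
dy/dx = (3x^2 - 9)/(2y)
Numerator: 3*11^2 - 9 = 354
Denominator: 2*35.0999 = 70.1998
dy/dx = 354/70.1998 = 5.0427

5.0427


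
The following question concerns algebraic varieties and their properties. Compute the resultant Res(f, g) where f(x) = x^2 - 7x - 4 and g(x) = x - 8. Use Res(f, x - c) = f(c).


For Res(f, x - c), we evaluate f at x = c.
f(8) = 8^2 - 7*8 - 4
= 64 - 56 - 4
= 8 - 4 = 4
Res(f, g) = 4

4


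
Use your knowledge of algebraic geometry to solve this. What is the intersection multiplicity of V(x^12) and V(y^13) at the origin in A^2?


The intersection multiplicity of V(x^a) and V(y^b) at the origin is:
I(O; V(x^12), V(y^13)) = dim_k(k[x,y]/(x^12, y^13))
A basis for k[x,y]/(x^12, y^13) is the set of monomials x^i * y^j
where 0 <= i < 12 and 0 <= j < 13.
The number of such monomials is 12 * 13 = 156

156


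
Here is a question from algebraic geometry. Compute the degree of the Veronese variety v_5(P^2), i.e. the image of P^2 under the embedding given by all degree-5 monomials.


The Veronese variety v_5(P^2) has degree d^r.
d^r = 5^2 = 25

25


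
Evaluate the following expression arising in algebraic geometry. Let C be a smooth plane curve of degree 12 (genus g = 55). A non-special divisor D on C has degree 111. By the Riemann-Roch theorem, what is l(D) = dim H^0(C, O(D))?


First, compute the genus of a smooth plane curve of degree 12:
g = (d-1)(d-2)/2 = (12-1)(12-2)/2 = 55
For a non-special divisor D (i.e., h^1(D) = 0), Riemann-Roch gives:
l(D) = deg(D) - g + 1
Since deg(D) = 111 >= 2g - 1 = 109, D is non-special.
l(D) = 111 - 55 + 1 = 57

57


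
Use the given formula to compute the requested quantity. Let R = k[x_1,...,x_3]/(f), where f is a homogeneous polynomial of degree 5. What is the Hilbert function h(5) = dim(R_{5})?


For R = k[x_1,...,x_n]/(f) with f homogeneous of degree e:
The Hilbert series is (1 - t^e)/(1 - t)^n.
So h(d) = C(d+n-1, n-1) - C(d-e+n-1, n-1) for d >= e.
With n=3, e=5, d=5:
C(5+3-1, 3-1) = C(7, 2) = 21
C(5-5+3-1, 3-1) = C(2, 2) = 1
h(5) = 21 - 1 = 20

20


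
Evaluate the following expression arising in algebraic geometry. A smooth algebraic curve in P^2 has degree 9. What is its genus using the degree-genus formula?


Using the genus formula for smooth plane curves:
g = (d-1)(d-2)/2
g = (9-1)(9-2)/2
g = 8*7/2
g = 56/2 = 28

28


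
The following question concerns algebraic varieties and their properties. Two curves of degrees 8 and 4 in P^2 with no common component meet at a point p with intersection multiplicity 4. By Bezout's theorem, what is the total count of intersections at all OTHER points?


By Bezout's theorem, the total intersection number is d1 * d2.
Total = 8 * 4 = 32
Intersection multiplicity at p = 4
Remaining intersections = 32 - 4 = 28

28


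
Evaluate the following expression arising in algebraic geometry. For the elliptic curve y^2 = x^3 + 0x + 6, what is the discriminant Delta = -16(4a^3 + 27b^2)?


Compute each component:
4a^3 = 4*0^3 = 4*0 = 0
27b^2 = 27*6^2 = 27*36 = 972
4a^3 + 27b^2 = 0 + 972 = 972
Delta = -16*972 = -15552

-15552


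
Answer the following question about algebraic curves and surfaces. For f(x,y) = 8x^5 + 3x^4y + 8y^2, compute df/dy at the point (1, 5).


df/dy = 3*x^4 + 2*8*y^1
At (1,5): 3*1^4 + 2*8*5^1
= 3 + 80
= 83

83


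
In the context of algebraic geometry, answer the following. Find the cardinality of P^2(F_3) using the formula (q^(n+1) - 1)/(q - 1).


P^2(F_3) has (q^(n+1) - 1)/(q - 1) points.
= 3^2 + 3^1 + 3^0
= 9 + 3 + 1
= 13

13


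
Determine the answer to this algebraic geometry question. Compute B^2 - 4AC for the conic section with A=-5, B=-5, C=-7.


The discriminant of a conic Ax^2 + Bxy + Cy^2 + ... = 0 is B^2 - 4AC.
B^2 = (-5)^2 = 25
4AC = 4*(-5)*(-7) = 140
Discriminant = 25 - 140 = -115

-115


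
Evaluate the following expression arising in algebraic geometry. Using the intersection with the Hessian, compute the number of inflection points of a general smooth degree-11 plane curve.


For a general smooth plane curve C of degree d, the inflection points are
the intersection of C with its Hessian curve, which has degree 3(d-2).
By Bezout, the total intersection number is d * 3(d-2) = 11 * 27 = 297.
For a general curve every flex is ordinary, so each contributes
multiplicity 1 to C·Hess(C), and the number of distinct inflection
points is 3d(d-2).
Inflection points = 3*11*(11-2) = 3*11*9 = 297

297


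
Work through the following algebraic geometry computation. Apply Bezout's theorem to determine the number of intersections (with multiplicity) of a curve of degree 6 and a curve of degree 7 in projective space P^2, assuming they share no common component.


Bezout's theorem states the intersection count equals the product of degrees.
Intersection count = 6 * 7 = 42

42


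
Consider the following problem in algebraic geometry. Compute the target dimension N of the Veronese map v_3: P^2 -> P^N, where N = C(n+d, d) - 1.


The Veronese embedding v_d: P^n -> P^N maps each point to all
degree-d monomials in n+1 homogeneous coordinates.
N = C(n+d, d) - 1
N = C(2+3, 3) - 1
N = C(5, 3) - 1
C(5, 3) = 10
N = 10 - 1 = 9

9


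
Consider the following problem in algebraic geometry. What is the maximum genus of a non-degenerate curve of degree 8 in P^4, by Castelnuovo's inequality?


Castelnuovo's bound: write d - 1 = m(r-1) + epsilon with 0 <= epsilon < r-1.
d - 1 = 8 - 1 = 7
r - 1 = 4 - 1 = 3
7 = 2*3 + 1, so m = 2, epsilon = 1
pi(d, r) = m(m-1)(r-1)/2 + m*epsilon
= 2*1*3/2 + 2*1
= 6/2 + 2
= 3 + 2 = 5

5


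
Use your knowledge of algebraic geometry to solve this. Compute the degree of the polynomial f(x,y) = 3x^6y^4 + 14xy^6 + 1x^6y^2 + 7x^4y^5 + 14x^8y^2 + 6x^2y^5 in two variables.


Examine each term for its total degree (sum of exponents).
  Term '3x^6y^4' has total degree 6+4 = 10.
  Term '14xy^6' has total degree 1+6 = 7.
  Term '1x^6y^2' has total degree 6+2 = 8.
  Term '7x^4y^5' has total degree 4+5 = 9.
  Term '14x^8y^2' has total degree 8+2 = 10.
  Term '6x^2y^5' has total degree 2+5 = 7.
The maximum total degree among all terms is 10.

10


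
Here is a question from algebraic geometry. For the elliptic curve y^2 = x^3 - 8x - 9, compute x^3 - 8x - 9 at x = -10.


Compute x^3 - 8x - 9 at x = -10:
x^3 = (-10)^3 = -1000
(-8)*x = (-8)*(-10) = 80
Sum: -1000 + 80 - 9 = -929

-929


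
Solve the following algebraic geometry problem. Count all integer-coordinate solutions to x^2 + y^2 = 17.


Systematically check integer values of x where x^2 <= 17.
For each valid x, check if 17 - x^2 is a perfect square.
x=1: 17 - 1 = 16, sqrt = 4 (valid)
x=4: 17 - 16 = 1, sqrt = 1 (valid)
Total integer solutions found: 8

8


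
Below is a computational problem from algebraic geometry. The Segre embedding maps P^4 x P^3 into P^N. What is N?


The Segre embedding maps P^m x P^n into P^N via
all products of coordinates from each factor.
N = (m+1)(n+1) - 1
N = (4+1)(3+1) - 1
N = 5*4 - 1
N = 20 - 1 = 19

19


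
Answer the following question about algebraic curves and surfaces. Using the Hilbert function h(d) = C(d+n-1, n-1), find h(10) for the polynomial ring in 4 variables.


The Hilbert function for the polynomial ring in 4 variables is:
h(d) = C(d+n-1, n-1)
h(10) = C(10+4-1, 4-1) = C(13, 3)
= 13! / (3! * 10!)
= 286

286


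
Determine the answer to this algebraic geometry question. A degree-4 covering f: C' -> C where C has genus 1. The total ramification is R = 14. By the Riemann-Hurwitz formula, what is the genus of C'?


Riemann-Hurwitz formula: 2g' - 2 = d(2g - 2) + R
Given: d = 4, g = 1, R = 14
2g' - 2 = 4*(2*1 - 2) + 14
2g' - 2 = 4*0 + 14
2g' - 2 = 0 + 14 = 14
2g' = 16
g' = 8

8


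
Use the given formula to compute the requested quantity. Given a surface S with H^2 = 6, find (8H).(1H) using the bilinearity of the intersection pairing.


Using bilinearity of the intersection pairing on a surface S:
(aH).(bH) = ab * (H.H)
We have H^2 = 6.
D.E = (8H).(1H) = 8*1*6
= 8*6
= 48

48


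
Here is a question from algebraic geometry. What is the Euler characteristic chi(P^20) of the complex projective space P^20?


The complex projective space P^20 has one cell in each even real dimension 0, 2, ..., 40.
The cohomology groups are H^{2k}(P^20) = Z for k = 0,...,20, and 0 otherwise.
Euler characteristic = sum of Betti numbers = 1 per even-dimensional cohomology group.
chi(P^20) = 20 + 1 = 21

21


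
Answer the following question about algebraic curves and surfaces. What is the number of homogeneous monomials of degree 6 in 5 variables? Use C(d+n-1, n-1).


The number of degree-6 monomials in 5 variables is C(d+n-1, n-1).
= C(6+5-1, 5-1) = C(10, 4)
= 210

210


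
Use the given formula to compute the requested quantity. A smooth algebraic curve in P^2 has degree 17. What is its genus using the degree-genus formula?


Using the genus formula for smooth plane curves:
g = (d-1)(d-2)/2
g = (17-1)(17-2)/2
g = 16*15/2
g = 240/2 = 120

120


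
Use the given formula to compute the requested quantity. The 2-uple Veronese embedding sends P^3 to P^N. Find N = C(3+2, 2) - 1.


The Veronese embedding v_d: P^n -> P^N maps each point to all
degree-d monomials in n+1 homogeneous coordinates.
N = C(n+d, d) - 1
N = C(3+2, 2) - 1
N = C(5, 2) - 1
C(5, 2) = 10
N = 10 - 1 = 9

9


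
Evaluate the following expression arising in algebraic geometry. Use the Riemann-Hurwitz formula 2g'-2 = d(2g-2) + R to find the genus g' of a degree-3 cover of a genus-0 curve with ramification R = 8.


Riemann-Hurwitz formula: 2g' - 2 = d(2g - 2) + R
Given: d = 3, g = 0, R = 8
2g' - 2 = 3*(2*0 - 2) + 8
2g' - 2 = 3*(-2) + 8
2g' - 2 = -6 + 8 = 2
2g' = 4
g' = 2

2


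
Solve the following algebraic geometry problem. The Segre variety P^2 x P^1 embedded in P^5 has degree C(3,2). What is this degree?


The degree of the Segre variety P^2 x P^1 is C(m+n, m).
= C(3, 2)
= 3

3


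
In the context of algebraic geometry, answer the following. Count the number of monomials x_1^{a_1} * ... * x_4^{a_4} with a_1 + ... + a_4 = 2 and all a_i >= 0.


The number of degree-2 monomials in 4 variables is C(d+n-1, n-1).
= C(2+4-1, 4-1) = C(5, 3)
= 10

10


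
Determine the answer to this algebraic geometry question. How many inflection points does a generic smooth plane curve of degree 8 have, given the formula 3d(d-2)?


For a general smooth plane curve C of degree d, the inflection points are
the intersection of C with its Hessian curve, which has degree 3(d-2).
By Bezout, the total intersection number is d * 3(d-2) = 8 * 18 = 144.
For a general curve every flex is ordinary, so each contributes
multiplicity 1 to C·Hess(C), and the number of distinct inflection
points is 3d(d-2).
Inflection points = 3*8*(8-2) = 3*8*6 = 144

144


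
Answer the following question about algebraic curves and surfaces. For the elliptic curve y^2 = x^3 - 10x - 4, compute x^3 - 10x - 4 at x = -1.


Compute x^3 - 10x - 4 at x = -1:
x^3 = (-1)^3 = -1
(-10)*x = (-10)*(-1) = 10
Sum: -1 + 10 - 4 = 5

5


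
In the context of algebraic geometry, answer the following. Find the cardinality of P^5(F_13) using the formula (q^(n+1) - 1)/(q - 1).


P^5(F_13) has (q^(n+1) - 1)/(q - 1) points.
= 13^5 + 13^4 + 13^3 + 13^2 + 13^1 + 13^0
= 371293 + 28561 + 2197 + 169 + 13 + 1
= 402234

402234


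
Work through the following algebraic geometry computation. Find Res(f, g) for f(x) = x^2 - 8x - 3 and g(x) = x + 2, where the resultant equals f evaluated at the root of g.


For Res(f, x - c), we evaluate f at x = c.
f(-2) = (-2)^2 - 8*(-2) - 3
= 4 + 16 - 3
= 20 - 3 = 17
Res(f, g) = 17

17


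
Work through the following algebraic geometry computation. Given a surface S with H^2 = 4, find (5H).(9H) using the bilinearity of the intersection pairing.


Using bilinearity of the intersection pairing on a surface S:
(aH).(bH) = ab * (H.H)
We have H^2 = 4.
D.E = (5H).(9H) = 5*9*4
= 45*4
= 180

180


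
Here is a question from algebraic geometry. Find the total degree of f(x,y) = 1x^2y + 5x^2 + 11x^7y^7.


Examine each term for its total degree (sum of exponents).
  Term '1x^2y' has total degree 2+1 = 3.
  Term '5x^2' has total degree 2+0 = 2.
  Term '11x^7y^7' has total degree 7+7 = 14.
The maximum total degree among all terms is 14.

14


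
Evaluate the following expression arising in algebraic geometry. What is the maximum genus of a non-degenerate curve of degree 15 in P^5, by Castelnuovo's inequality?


Castelnuovo's bound: write d - 1 = m(r-1) + epsilon with 0 <= epsilon < r-1.
d - 1 = 15 - 1 = 14
r - 1 = 5 - 1 = 4
14 = 3*4 + 2, so m = 3, epsilon = 2
pi(d, r) = m(m-1)(r-1)/2 + m*epsilon
= 3*2*4/2 + 3*2
= 24/2 + 6
= 12 + 6 = 18

18


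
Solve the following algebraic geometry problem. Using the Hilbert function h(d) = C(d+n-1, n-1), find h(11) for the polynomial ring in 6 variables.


The Hilbert function for the polynomial ring in 6 variables is:
h(d) = C(d+n-1, n-1)
h(11) = C(11+6-1, 6-1) = C(16, 5)
= 16! / (5! * 11!)
= 4368

4368


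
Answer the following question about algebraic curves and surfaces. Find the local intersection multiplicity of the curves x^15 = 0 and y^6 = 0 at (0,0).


The intersection multiplicity of V(x^a) and V(y^b) at the origin is:
I(O; V(x^15), V(y^6)) = dim_k(k[x,y]/(x^15, y^6))
A basis for k[x,y]/(x^15, y^6) is the set of monomials x^i * y^j
where 0 <= i < 15 and 0 <= j < 6.
The number of such monomials is 15 * 6 = 90

90


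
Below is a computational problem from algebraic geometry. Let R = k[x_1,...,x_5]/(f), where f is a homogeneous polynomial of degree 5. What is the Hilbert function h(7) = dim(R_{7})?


For R = k[x_1,...,x_n]/(f) with f homogeneous of degree e:
The Hilbert series is (1 - t^e)/(1 - t)^n.
So h(d) = C(d+n-1, n-1) - C(d-e+n-1, n-1) for d >= e.
With n=5, e=5, d=7:
C(7+5-1, 5-1) = C(11, 4) = 330
C(7-5+5-1, 5-1) = C(6, 4) = 15
h(7) = 330 - 15 = 315

315


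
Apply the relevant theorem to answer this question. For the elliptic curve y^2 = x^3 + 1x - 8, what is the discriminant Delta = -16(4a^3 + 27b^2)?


Compute each component:
4a^3 = 4*1^3 = 4*1 = 4
27b^2 = 27*(-8)^2 = 27*64 = 1728
4a^3 + 27b^2 = 4 + 1728 = 1732
Delta = -16*1732 = -27712

-27712


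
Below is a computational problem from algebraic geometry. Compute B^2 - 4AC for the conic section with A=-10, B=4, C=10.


The discriminant of a conic Ax^2 + Bxy + Cy^2 + ... = 0 is B^2 - 4AC.
B^2 = 4^2 = 16
4AC = 4*(-10)*10 = -400
Discriminant = 16 + 400 = 416

416


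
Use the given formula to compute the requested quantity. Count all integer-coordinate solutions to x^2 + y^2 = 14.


Systematically check integer values of x where x^2 <= 14.
For each valid x, check if 14 - x^2 is a perfect square.
Total integer solutions found: 0

0


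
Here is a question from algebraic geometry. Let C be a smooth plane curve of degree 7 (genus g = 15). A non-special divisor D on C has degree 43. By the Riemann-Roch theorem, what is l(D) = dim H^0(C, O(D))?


First, compute the genus of a smooth plane curve of degree 7:
g = (d-1)(d-2)/2 = (7-1)(7-2)/2 = 15
For a non-special divisor D (i.e., h^1(D) = 0), Riemann-Roch gives:
l(D) = deg(D) - g + 1
Since deg(D) = 43 >= 2g - 1 = 29, D is non-special.
l(D) = 43 - 15 + 1 = 29

29


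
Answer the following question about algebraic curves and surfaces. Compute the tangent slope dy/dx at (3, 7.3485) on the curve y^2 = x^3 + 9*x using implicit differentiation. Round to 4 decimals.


Using implicit differentiation of y^2 = x^3 + 9*x:
2y * dy/dx = 3x^2 + 9
dy/dx = (3x^2 + 9)/(2y)
Numerator: 3*3^2 + 9 = 36
Denominator: 2*7.3485 = 14.697
dy/dx = 36/14.697 = 2.4495

2.4495


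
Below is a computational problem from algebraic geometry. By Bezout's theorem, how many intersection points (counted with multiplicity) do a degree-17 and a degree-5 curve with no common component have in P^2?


Bezout's theorem states the intersection count equals the product of degrees.
Intersection count = 17 * 5 = 85

85


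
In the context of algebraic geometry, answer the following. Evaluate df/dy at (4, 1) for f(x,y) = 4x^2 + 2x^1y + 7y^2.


df/dy = 2*x^1 + 2*7*y^1
At (4,1): 2*4^1 + 2*7*1^1
= 8 + 14
= 22

22


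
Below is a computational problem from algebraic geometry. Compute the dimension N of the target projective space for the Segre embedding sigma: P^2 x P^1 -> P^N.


The Segre embedding maps P^m x P^n into P^N via
all products of coordinates from each factor.
N = (m+1)(n+1) - 1
N = (2+1)(1+1) - 1
N = 3*2 - 1
N = 6 - 1 = 5

5


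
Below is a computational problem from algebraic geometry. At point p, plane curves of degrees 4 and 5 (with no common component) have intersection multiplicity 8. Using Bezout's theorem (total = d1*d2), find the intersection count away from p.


By Bezout's theorem, the total intersection number is d1 * d2.
Total = 4 * 5 = 20
Intersection multiplicity at p = 8
Remaining intersections = 20 - 8 = 12

12


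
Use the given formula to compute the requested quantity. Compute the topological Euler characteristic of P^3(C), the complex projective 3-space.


The complex projective space P^3 has one cell in each even real dimension 0, 2, ..., 6.
The cohomology groups are H^{2k}(P^3) = Z for k = 0,...,3, and 0 otherwise.
Euler characteristic = sum of Betti numbers = 1 per even-dimensional cohomology group.
chi(P^3) = 3 + 1 = 4

4


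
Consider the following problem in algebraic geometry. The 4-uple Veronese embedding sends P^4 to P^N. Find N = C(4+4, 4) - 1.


The Veronese embedding v_d: P^n -> P^N maps each point to all
degree-d monomials in n+1 homogeneous coordinates.
N = C(n+d, d) - 1
N = C(4+4, 4) - 1
N = C(8, 4) - 1
C(8, 4) = 70
N = 70 - 1 = 69

69


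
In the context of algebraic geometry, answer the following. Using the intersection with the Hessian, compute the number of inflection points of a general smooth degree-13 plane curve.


For a general smooth plane curve C of degree d, the inflection points are
the intersection of C with its Hessian curve, which has degree 3(d-2).
By Bezout, the total intersection number is d * 3(d-2) = 13 * 33 = 429.
For a general curve every flex is ordinary, so each contributes
multiplicity 1 to C·Hess(C), and the number of distinct inflection
points is 3d(d-2).
Inflection points = 3*13*(13-2) = 3*13*11 = 429

429


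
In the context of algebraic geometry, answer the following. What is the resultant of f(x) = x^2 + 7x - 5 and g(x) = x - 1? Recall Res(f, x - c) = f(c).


For Res(f, x - c), we evaluate f at x = c.
f(1) = 1^2 + 7*1 - 5
= 1 + 7 - 5
= 8 - 5 = 3
Res(f, g) = 3

3


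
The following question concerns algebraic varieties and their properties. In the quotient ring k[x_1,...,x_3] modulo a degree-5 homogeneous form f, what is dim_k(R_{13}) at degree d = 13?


For R = k[x_1,...,x_n]/(f) with f homogeneous of degree e:
The Hilbert series is (1 - t^e)/(1 - t)^n.
So h(d) = C(d+n-1, n-1) - C(d-e+n-1, n-1) for d >= e.
With n=3, e=5, d=13:
C(13+3-1, 3-1) = C(15, 2) = 105
C(13-5+3-1, 3-1) = C(10, 2) = 45
h(13) = 105 - 45 = 60

60


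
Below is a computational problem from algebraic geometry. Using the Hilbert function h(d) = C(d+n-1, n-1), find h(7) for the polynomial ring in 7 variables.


The Hilbert function for the polynomial ring in 7 variables is:
h(d) = C(d+n-1, n-1)
h(7) = C(7+7-1, 7-1) = C(13, 6)
= 13! / (6! * 7!)
= 1716

1716


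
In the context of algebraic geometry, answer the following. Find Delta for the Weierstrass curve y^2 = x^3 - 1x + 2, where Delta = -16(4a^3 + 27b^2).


Compute each component:
4a^3 = 4*(-1)^3 = 4*(-1) = -4
27b^2 = 27*2^2 = 27*4 = 108
4a^3 + 27b^2 = -4 + 108 = 104
Delta = -16*104 = -1664

-1664


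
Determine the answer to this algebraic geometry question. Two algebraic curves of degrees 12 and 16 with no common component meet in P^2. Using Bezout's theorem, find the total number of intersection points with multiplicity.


Bezout's theorem states the intersection count equals the product of degrees.
Intersection count = 12 * 16 = 192

192


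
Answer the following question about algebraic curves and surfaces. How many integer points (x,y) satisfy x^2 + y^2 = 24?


Systematically check integer values of x where x^2 <= 24.
For each valid x, check if 24 - x^2 is a perfect square.
Total integer solutions found: 0

0


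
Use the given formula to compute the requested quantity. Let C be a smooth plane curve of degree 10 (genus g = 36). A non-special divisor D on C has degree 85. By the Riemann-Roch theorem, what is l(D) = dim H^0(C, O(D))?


First, compute the genus of a smooth plane curve of degree 10:
g = (d-1)(d-2)/2 = (10-1)(10-2)/2 = 36
For a non-special divisor D (i.e., h^1(D) = 0), Riemann-Roch gives:
l(D) = deg(D) - g + 1
Since deg(D) = 85 >= 2g - 1 = 71, D is non-special.
l(D) = 85 - 36 + 1 = 50

50


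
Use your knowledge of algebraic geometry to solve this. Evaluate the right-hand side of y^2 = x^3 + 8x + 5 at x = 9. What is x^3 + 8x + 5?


Compute x^3 + 8x + 5 at x = 9:
x^3 = 9^3 = 729
8*x = 8*9 = 72
Sum: 729 + 72 + 5 = 806

806


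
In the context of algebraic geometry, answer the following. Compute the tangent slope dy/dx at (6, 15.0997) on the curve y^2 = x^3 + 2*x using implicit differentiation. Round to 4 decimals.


Using implicit differentiation of y^2 = x^3 + 2*x:
2y * dy/dx = 3x^2 + 2
dy/dx = (3x^2 + 2)/(2y)
Numerator: 3*6^2 + 2 = 110
Denominator: 2*15.0997 = 30.1994
dy/dx = 110/30.1994 = 3.6425

3.6425


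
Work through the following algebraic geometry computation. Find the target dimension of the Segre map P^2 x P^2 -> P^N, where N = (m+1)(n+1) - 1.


The Segre embedding maps P^m x P^n into P^N via
all products of coordinates from each factor.
N = (m+1)(n+1) - 1
N = (2+1)(2+1) - 1
N = 3*3 - 1
N = 9 - 1 = 8

8


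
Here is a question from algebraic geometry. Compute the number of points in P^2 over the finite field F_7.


P^2(F_7) has (q^(n+1) - 1)/(q - 1) points.
= 7^2 + 7^1 + 7^0
= 49 + 7 + 1
= 57

57


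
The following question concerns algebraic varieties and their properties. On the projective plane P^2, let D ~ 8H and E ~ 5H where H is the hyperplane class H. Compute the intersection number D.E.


Using bilinearity of the intersection pairing on the projective plane P^2:
(aH).(bH) = ab * (H.H)
We have H^2 = 1 (Bezout).
D.E = (8H).(5H) = 8*5*1
= 40*1
= 40

40


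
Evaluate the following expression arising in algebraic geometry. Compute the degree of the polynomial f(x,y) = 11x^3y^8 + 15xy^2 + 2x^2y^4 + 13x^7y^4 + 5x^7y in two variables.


Examine each term for its total degree (sum of exponents).
  Term '11x^3y^8' has total degree 3+8 = 11.
  Term '15xy^2' has total degree 1+2 = 3.
  Term '2x^2y^4' has total degree 2+4 = 6.
  Term '13x^7y^4' has total degree 7+4 = 11.
  Term '5x^7y' has total degree 7+1 = 8.
The maximum total degree among all terms is 11.

11


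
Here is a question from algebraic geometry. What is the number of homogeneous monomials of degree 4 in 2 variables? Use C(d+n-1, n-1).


The number of degree-4 monomials in 2 variables is C(d+n-1, n-1).
= C(4+2-1, 2-1) = C(5, 1)
= 5

5


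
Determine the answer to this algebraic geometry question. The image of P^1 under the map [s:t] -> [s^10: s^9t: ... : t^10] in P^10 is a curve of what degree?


The rational normal curve in P^10 is the image of P^1 under the 10-uple Veronese.
A general hyperplane in P^10 pulls back to a degree-10 form on P^1, which has 10 zeros,
so the curve meets a general hyperplane in 10 points. Degree = 10.

10


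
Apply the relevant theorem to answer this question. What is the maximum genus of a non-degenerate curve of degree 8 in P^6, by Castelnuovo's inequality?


Castelnuovo's bound: write d - 1 = m(r-1) + epsilon with 0 <= epsilon < r-1.
d - 1 = 8 - 1 = 7
r - 1 = 6 - 1 = 5
7 = 1*5 + 2, so m = 1, epsilon = 2
pi(d, r) = m(m-1)(r-1)/2 + m*epsilon
= 1*0*5/2 + 1*2
= 0/2 + 2
= 0 + 2 = 2

2


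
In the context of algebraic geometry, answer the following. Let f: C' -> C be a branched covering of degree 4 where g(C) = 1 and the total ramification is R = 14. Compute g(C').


Riemann-Hurwitz formula: 2g' - 2 = d(2g - 2) + R
Given: d = 4, g = 1, R = 14
2g' - 2 = 4*(2*1 - 2) + 14
2g' - 2 = 4*0 + 14
2g' - 2 = 0 + 14 = 14
2g' = 16
g' = 8

8


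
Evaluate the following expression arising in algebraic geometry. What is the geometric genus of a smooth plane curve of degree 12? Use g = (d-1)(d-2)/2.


Using the genus formula for smooth plane curves:
g = (d-1)(d-2)/2
g = (12-1)(12-2)/2
g = 11*10/2
g = 110/2 = 55

55


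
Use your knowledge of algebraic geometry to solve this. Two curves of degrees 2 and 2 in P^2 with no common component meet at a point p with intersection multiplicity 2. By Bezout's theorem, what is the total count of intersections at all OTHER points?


By Bezout's theorem, the total intersection number is d1 * d2.
Total = 2 * 2 = 4
Intersection multiplicity at p = 2
Remaining intersections = 4 - 2 = 2

2


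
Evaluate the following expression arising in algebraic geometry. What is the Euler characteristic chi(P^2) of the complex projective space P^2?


The complex projective space P^2 has one cell in each even real dimension 0, 2, ..., 4.
The cohomology groups are H^{2k}(P^2) = Z for k = 0,...,2, and 0 otherwise.
Euler characteristic = sum of Betti numbers = 1 per even-dimensional cohomology group.
chi(P^2) = 2 + 1 = 3

3


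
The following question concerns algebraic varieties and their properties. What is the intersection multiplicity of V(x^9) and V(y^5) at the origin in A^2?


The intersection multiplicity of V(x^a) and V(y^b) at the origin is:
I(O; V(x^9), V(y^5)) = dim_k(k[x,y]/(x^9, y^5))
A basis for k[x,y]/(x^9, y^5) is the set of monomials x^i * y^j
where 0 <= i < 9 and 0 <= j < 5.
The number of such monomials is 9 * 5 = 45

45


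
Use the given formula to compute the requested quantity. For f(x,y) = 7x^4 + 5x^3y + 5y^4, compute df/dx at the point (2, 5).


df/dx = 4*7*x^3 + 3*5*x^2*y
At (2,5): 4*7*2^3 + 3*5*2^2*5
= 224 + 300
= 524

524


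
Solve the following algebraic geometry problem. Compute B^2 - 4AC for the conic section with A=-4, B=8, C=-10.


The discriminant of a conic Ax^2 + Bxy + Cy^2 + ... = 0 is B^2 - 4AC.
B^2 = 8^2 = 64
4AC = 4*(-4)*(-10) = 160
Discriminant = 64 - 160 = -96

-96


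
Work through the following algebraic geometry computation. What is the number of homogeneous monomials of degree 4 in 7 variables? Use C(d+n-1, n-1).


The number of degree-4 monomials in 7 variables is C(d+n-1, n-1).
= C(4+7-1, 7-1) = C(10, 6)
= 210

210


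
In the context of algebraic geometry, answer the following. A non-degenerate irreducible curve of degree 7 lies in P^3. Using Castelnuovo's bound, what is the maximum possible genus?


Castelnuovo's bound: write d - 1 = m(r-1) + epsilon with 0 <= epsilon < r-1.
d - 1 = 7 - 1 = 6
r - 1 = 3 - 1 = 2
6 = 3*2 + 0, so m = 3, epsilon = 0
pi(d, r) = m(m-1)(r-1)/2 + m*epsilon
= 3*2*2/2 + 3*0
= 12/2 + 0
= 6 + 0 = 6

6


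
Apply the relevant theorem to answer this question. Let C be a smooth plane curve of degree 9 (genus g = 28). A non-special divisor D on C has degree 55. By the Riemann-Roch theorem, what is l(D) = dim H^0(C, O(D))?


First, compute the genus of a smooth plane curve of degree 9:
g = (d-1)(d-2)/2 = (9-1)(9-2)/2 = 28
For a non-special divisor D (i.e., h^1(D) = 0), Riemann-Roch gives:
l(D) = deg(D) - g + 1
Since deg(D) = 55 >= 2g - 1 = 55, D is non-special.
l(D) = 55 - 28 + 1 = 28

28


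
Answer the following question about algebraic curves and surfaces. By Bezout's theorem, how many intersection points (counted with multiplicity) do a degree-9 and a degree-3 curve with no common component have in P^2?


Bezout's theorem states the intersection count equals the product of degrees.
Intersection count = 9 * 3 = 27

27
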